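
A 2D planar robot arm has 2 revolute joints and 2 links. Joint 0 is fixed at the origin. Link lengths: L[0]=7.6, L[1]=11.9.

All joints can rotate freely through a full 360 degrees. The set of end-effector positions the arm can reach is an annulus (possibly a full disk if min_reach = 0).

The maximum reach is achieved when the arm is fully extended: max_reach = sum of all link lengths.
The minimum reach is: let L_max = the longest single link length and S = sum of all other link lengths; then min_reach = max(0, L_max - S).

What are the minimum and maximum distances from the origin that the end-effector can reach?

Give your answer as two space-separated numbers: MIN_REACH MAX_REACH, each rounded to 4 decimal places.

Answer: 4.3000 19.5000

Derivation:
Link lengths: [7.6, 11.9]
max_reach = 7.6 + 11.9 = 19.5
L_max = max([7.6, 11.9]) = 11.9
S (sum of others) = 19.5 - 11.9 = 7.6
min_reach = max(0, 11.9 - 7.6) = max(0, 4.3) = 4.3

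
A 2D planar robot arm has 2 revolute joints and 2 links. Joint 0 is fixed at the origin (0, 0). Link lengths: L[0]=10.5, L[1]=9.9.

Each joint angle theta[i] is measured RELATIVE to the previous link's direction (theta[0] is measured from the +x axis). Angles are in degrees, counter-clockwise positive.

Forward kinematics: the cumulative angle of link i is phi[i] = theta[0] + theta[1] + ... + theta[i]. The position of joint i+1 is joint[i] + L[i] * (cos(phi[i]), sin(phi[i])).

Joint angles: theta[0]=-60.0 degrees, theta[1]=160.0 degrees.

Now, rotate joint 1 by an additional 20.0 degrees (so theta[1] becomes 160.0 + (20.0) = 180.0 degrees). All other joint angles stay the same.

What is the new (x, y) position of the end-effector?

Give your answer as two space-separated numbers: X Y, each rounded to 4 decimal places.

Answer: 0.3000 -0.5196

Derivation:
joint[0] = (0.0000, 0.0000)  (base)
link 0: phi[0] = -60 = -60 deg
  cos(-60 deg) = 0.5000, sin(-60 deg) = -0.8660
  joint[1] = (0.0000, 0.0000) + 10.5 * (0.5000, -0.8660) = (0.0000 + 5.2500, 0.0000 + -9.0933) = (5.2500, -9.0933)
link 1: phi[1] = -60 + 180 = 120 deg
  cos(120 deg) = -0.5000, sin(120 deg) = 0.8660
  joint[2] = (5.2500, -9.0933) + 9.9 * (-0.5000, 0.8660) = (5.2500 + -4.9500, -9.0933 + 8.5737) = (0.3000, -0.5196)
End effector: (0.3000, -0.5196)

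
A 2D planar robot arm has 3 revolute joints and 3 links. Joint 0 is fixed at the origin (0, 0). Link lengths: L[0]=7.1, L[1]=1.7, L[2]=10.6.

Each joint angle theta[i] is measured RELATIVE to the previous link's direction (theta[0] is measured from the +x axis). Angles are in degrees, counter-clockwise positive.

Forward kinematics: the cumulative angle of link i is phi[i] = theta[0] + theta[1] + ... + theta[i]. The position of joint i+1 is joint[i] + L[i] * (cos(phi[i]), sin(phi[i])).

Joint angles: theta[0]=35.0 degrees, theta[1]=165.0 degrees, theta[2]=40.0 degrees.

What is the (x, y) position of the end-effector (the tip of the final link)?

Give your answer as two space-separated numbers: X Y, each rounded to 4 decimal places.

joint[0] = (0.0000, 0.0000)  (base)
link 0: phi[0] = 35 = 35 deg
  cos(35 deg) = 0.8192, sin(35 deg) = 0.5736
  joint[1] = (0.0000, 0.0000) + 7.1 * (0.8192, 0.5736) = (0.0000 + 5.8160, 0.0000 + 4.0724) = (5.8160, 4.0724)
link 1: phi[1] = 35 + 165 = 200 deg
  cos(200 deg) = -0.9397, sin(200 deg) = -0.3420
  joint[2] = (5.8160, 4.0724) + 1.7 * (-0.9397, -0.3420) = (5.8160 + -1.5975, 4.0724 + -0.5814) = (4.2185, 3.4910)
link 2: phi[2] = 35 + 165 + 40 = 240 deg
  cos(240 deg) = -0.5000, sin(240 deg) = -0.8660
  joint[3] = (4.2185, 3.4910) + 10.6 * (-0.5000, -0.8660) = (4.2185 + -5.3000, 3.4910 + -9.1799) = (-1.0815, -5.6889)
End effector: (-1.0815, -5.6889)

Answer: -1.0815 -5.6889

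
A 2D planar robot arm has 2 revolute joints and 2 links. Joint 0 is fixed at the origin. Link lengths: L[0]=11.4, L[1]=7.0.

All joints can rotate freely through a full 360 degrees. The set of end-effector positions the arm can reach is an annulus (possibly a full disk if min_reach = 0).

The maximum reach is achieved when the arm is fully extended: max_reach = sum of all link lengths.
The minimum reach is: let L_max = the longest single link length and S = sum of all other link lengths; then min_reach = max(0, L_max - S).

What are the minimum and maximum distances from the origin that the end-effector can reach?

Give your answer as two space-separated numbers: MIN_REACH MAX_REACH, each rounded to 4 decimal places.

Link lengths: [11.4, 7.0]
max_reach = 11.4 + 7 = 18.4
L_max = max([11.4, 7.0]) = 11.4
S (sum of others) = 18.4 - 11.4 = 7
min_reach = max(0, 11.4 - 7) = max(0, 4.4) = 4.4

Answer: 4.4000 18.4000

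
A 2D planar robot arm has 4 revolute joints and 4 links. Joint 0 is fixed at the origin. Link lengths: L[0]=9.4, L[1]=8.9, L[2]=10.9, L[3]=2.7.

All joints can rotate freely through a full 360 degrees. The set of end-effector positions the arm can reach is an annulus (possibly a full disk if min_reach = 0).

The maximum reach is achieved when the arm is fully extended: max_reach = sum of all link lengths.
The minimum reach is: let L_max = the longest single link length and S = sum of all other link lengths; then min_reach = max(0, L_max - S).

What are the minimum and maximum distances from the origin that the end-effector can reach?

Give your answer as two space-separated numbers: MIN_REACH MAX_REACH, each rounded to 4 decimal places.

Link lengths: [9.4, 8.9, 10.9, 2.7]
max_reach = 9.4 + 8.9 + 10.9 + 2.7 = 31.9
L_max = max([9.4, 8.9, 10.9, 2.7]) = 10.9
S (sum of others) = 31.9 - 10.9 = 21
min_reach = max(0, 10.9 - 21) = max(0, -10.1) = 0

Answer: 0.0000 31.9000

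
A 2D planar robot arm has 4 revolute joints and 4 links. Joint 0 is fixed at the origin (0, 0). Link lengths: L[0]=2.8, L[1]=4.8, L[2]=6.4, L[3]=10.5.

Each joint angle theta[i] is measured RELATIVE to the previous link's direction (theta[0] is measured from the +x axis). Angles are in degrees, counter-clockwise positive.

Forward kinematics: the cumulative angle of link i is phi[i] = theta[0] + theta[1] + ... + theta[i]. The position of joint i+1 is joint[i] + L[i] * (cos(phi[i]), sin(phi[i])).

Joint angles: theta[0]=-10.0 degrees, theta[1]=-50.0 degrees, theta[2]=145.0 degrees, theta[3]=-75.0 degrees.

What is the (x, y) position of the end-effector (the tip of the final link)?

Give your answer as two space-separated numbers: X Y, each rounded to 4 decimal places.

Answer: 16.0557 3.5558

Derivation:
joint[0] = (0.0000, 0.0000)  (base)
link 0: phi[0] = -10 = -10 deg
  cos(-10 deg) = 0.9848, sin(-10 deg) = -0.1736
  joint[1] = (0.0000, 0.0000) + 2.8 * (0.9848, -0.1736) = (0.0000 + 2.7575, 0.0000 + -0.4862) = (2.7575, -0.4862)
link 1: phi[1] = -10 + -50 = -60 deg
  cos(-60 deg) = 0.5000, sin(-60 deg) = -0.8660
  joint[2] = (2.7575, -0.4862) + 4.8 * (0.5000, -0.8660) = (2.7575 + 2.4000, -0.4862 + -4.1569) = (5.1575, -4.6431)
link 2: phi[2] = -10 + -50 + 145 = 85 deg
  cos(85 deg) = 0.0872, sin(85 deg) = 0.9962
  joint[3] = (5.1575, -4.6431) + 6.4 * (0.0872, 0.9962) = (5.1575 + 0.5578, -4.6431 + 6.3756) = (5.7153, 1.7325)
link 3: phi[3] = -10 + -50 + 145 + -75 = 10 deg
  cos(10 deg) = 0.9848, sin(10 deg) = 0.1736
  joint[4] = (5.7153, 1.7325) + 10.5 * (0.9848, 0.1736) = (5.7153 + 10.3405, 1.7325 + 1.8233) = (16.0557, 3.5558)
End effector: (16.0557, 3.5558)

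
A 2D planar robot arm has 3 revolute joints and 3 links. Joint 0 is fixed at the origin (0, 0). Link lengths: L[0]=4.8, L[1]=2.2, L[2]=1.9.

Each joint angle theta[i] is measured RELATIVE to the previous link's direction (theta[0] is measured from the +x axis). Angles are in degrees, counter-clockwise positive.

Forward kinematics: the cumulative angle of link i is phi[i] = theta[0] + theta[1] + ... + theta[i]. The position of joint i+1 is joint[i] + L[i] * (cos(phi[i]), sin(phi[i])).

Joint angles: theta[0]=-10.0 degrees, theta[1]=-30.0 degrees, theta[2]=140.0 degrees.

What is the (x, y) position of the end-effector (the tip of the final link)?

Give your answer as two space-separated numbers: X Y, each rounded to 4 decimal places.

Answer: 6.0824 -0.3765

Derivation:
joint[0] = (0.0000, 0.0000)  (base)
link 0: phi[0] = -10 = -10 deg
  cos(-10 deg) = 0.9848, sin(-10 deg) = -0.1736
  joint[1] = (0.0000, 0.0000) + 4.8 * (0.9848, -0.1736) = (0.0000 + 4.7271, 0.0000 + -0.8335) = (4.7271, -0.8335)
link 1: phi[1] = -10 + -30 = -40 deg
  cos(-40 deg) = 0.7660, sin(-40 deg) = -0.6428
  joint[2] = (4.7271, -0.8335) + 2.2 * (0.7660, -0.6428) = (4.7271 + 1.6853, -0.8335 + -1.4141) = (6.4124, -2.2476)
link 2: phi[2] = -10 + -30 + 140 = 100 deg
  cos(100 deg) = -0.1736, sin(100 deg) = 0.9848
  joint[3] = (6.4124, -2.2476) + 1.9 * (-0.1736, 0.9848) = (6.4124 + -0.3299, -2.2476 + 1.8711) = (6.0824, -0.3765)
End effector: (6.0824, -0.3765)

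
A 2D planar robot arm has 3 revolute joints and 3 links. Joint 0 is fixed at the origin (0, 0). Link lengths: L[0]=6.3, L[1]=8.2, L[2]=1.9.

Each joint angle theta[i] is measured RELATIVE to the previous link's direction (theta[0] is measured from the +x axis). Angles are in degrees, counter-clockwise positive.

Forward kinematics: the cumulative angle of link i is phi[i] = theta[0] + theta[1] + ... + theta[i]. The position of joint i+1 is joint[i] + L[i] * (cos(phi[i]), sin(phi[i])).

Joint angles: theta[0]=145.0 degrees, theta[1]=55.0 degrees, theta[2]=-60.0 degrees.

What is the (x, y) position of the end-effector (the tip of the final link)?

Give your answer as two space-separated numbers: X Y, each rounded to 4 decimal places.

Answer: -14.3216 2.0303

Derivation:
joint[0] = (0.0000, 0.0000)  (base)
link 0: phi[0] = 145 = 145 deg
  cos(145 deg) = -0.8192, sin(145 deg) = 0.5736
  joint[1] = (0.0000, 0.0000) + 6.3 * (-0.8192, 0.5736) = (0.0000 + -5.1607, 0.0000 + 3.6135) = (-5.1607, 3.6135)
link 1: phi[1] = 145 + 55 = 200 deg
  cos(200 deg) = -0.9397, sin(200 deg) = -0.3420
  joint[2] = (-5.1607, 3.6135) + 8.2 * (-0.9397, -0.3420) = (-5.1607 + -7.7055, 3.6135 + -2.8046) = (-12.8661, 0.8090)
link 2: phi[2] = 145 + 55 + -60 = 140 deg
  cos(140 deg) = -0.7660, sin(140 deg) = 0.6428
  joint[3] = (-12.8661, 0.8090) + 1.9 * (-0.7660, 0.6428) = (-12.8661 + -1.4555, 0.8090 + 1.2213) = (-14.3216, 2.0303)
End effector: (-14.3216, 2.0303)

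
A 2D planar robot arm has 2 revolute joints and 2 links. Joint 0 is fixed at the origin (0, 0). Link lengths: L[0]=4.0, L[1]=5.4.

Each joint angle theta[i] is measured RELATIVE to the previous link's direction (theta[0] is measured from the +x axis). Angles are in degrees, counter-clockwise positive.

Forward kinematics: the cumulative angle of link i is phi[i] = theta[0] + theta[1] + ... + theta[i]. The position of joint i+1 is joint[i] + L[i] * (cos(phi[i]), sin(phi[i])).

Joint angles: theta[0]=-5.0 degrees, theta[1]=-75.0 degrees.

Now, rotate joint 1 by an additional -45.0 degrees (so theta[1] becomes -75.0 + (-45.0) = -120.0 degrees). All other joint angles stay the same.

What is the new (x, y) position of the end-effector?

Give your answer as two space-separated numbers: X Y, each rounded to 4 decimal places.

joint[0] = (0.0000, 0.0000)  (base)
link 0: phi[0] = -5 = -5 deg
  cos(-5 deg) = 0.9962, sin(-5 deg) = -0.0872
  joint[1] = (0.0000, 0.0000) + 4 * (0.9962, -0.0872) = (0.0000 + 3.9848, 0.0000 + -0.3486) = (3.9848, -0.3486)
link 1: phi[1] = -5 + -120 = -125 deg
  cos(-125 deg) = -0.5736, sin(-125 deg) = -0.8192
  joint[2] = (3.9848, -0.3486) + 5.4 * (-0.5736, -0.8192) = (3.9848 + -3.0973, -0.3486 + -4.4234) = (0.8875, -4.7720)
End effector: (0.8875, -4.7720)

Answer: 0.8875 -4.7720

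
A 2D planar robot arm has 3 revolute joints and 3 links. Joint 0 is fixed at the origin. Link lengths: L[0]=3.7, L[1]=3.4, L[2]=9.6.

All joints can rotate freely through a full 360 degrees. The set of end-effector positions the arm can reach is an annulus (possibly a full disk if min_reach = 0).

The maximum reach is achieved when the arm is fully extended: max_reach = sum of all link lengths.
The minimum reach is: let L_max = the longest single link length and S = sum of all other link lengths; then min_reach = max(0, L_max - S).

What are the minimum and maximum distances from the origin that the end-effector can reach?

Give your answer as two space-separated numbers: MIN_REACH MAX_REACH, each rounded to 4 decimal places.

Link lengths: [3.7, 3.4, 9.6]
max_reach = 3.7 + 3.4 + 9.6 = 16.7
L_max = max([3.7, 3.4, 9.6]) = 9.6
S (sum of others) = 16.7 - 9.6 = 7.1
min_reach = max(0, 9.6 - 7.1) = max(0, 2.5) = 2.5

Answer: 2.5000 16.7000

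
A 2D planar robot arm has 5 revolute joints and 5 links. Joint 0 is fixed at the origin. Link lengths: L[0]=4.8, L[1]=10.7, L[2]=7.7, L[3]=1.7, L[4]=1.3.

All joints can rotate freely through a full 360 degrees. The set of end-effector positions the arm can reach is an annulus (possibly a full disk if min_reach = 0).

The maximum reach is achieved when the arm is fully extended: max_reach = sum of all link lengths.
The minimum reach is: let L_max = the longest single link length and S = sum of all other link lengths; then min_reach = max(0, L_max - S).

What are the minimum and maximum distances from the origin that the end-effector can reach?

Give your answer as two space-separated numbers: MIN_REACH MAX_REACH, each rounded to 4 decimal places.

Link lengths: [4.8, 10.7, 7.7, 1.7, 1.3]
max_reach = 4.8 + 10.7 + 7.7 + 1.7 + 1.3 = 26.2
L_max = max([4.8, 10.7, 7.7, 1.7, 1.3]) = 10.7
S (sum of others) = 26.2 - 10.7 = 15.5
min_reach = max(0, 10.7 - 15.5) = max(0, -4.8) = 0

Answer: 0.0000 26.2000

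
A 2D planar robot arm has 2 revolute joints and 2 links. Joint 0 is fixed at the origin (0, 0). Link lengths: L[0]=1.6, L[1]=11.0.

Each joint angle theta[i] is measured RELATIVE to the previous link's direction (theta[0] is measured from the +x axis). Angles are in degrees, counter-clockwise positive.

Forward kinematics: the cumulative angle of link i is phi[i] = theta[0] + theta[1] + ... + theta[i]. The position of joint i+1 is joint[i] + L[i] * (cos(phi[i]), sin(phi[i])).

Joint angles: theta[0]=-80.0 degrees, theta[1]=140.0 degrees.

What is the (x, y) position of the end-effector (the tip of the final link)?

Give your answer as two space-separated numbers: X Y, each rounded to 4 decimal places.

joint[0] = (0.0000, 0.0000)  (base)
link 0: phi[0] = -80 = -80 deg
  cos(-80 deg) = 0.1736, sin(-80 deg) = -0.9848
  joint[1] = (0.0000, 0.0000) + 1.6 * (0.1736, -0.9848) = (0.0000 + 0.2778, 0.0000 + -1.5757) = (0.2778, -1.5757)
link 1: phi[1] = -80 + 140 = 60 deg
  cos(60 deg) = 0.5000, sin(60 deg) = 0.8660
  joint[2] = (0.2778, -1.5757) + 11 * (0.5000, 0.8660) = (0.2778 + 5.5000, -1.5757 + 9.5263) = (5.7778, 7.9506)
End effector: (5.7778, 7.9506)

Answer: 5.7778 7.9506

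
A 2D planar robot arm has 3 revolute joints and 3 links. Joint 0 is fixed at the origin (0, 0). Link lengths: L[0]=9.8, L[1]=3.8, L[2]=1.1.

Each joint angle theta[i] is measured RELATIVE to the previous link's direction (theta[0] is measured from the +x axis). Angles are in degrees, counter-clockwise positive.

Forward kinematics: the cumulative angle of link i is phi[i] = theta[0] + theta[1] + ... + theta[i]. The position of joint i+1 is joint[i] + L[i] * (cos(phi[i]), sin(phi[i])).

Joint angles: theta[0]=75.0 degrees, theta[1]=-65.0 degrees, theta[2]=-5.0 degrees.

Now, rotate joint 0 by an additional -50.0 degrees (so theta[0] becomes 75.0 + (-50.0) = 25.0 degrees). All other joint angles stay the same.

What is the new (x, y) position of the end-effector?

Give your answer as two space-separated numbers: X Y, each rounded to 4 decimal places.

joint[0] = (0.0000, 0.0000)  (base)
link 0: phi[0] = 25 = 25 deg
  cos(25 deg) = 0.9063, sin(25 deg) = 0.4226
  joint[1] = (0.0000, 0.0000) + 9.8 * (0.9063, 0.4226) = (0.0000 + 8.8818, 0.0000 + 4.1417) = (8.8818, 4.1417)
link 1: phi[1] = 25 + -65 = -40 deg
  cos(-40 deg) = 0.7660, sin(-40 deg) = -0.6428
  joint[2] = (8.8818, 4.1417) + 3.8 * (0.7660, -0.6428) = (8.8818 + 2.9110, 4.1417 + -2.4426) = (11.7928, 1.6991)
link 2: phi[2] = 25 + -65 + -5 = -45 deg
  cos(-45 deg) = 0.7071, sin(-45 deg) = -0.7071
  joint[3] = (11.7928, 1.6991) + 1.1 * (0.7071, -0.7071) = (11.7928 + 0.7778, 1.6991 + -0.7778) = (12.5706, 0.9212)
End effector: (12.5706, 0.9212)

Answer: 12.5706 0.9212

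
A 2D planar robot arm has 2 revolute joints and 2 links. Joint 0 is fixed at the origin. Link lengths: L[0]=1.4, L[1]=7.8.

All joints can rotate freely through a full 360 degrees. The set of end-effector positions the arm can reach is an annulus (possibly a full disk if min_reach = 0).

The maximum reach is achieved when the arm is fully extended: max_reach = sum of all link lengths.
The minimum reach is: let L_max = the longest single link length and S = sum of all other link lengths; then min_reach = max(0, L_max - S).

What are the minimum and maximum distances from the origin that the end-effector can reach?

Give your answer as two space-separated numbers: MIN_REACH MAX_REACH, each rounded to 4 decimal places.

Link lengths: [1.4, 7.8]
max_reach = 1.4 + 7.8 = 9.2
L_max = max([1.4, 7.8]) = 7.8
S (sum of others) = 9.2 - 7.8 = 1.4
min_reach = max(0, 7.8 - 1.4) = max(0, 6.4) = 6.4

Answer: 6.4000 9.2000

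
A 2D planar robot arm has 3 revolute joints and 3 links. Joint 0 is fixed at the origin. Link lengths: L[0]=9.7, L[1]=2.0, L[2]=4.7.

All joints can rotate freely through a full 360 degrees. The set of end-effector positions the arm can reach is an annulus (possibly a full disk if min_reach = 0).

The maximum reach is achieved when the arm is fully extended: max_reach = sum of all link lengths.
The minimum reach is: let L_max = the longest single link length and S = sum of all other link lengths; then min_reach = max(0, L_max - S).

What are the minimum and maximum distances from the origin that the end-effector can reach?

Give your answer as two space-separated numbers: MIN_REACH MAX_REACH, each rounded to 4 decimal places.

Answer: 3.0000 16.4000

Derivation:
Link lengths: [9.7, 2.0, 4.7]
max_reach = 9.7 + 2 + 4.7 = 16.4
L_max = max([9.7, 2.0, 4.7]) = 9.7
S (sum of others) = 16.4 - 9.7 = 6.7
min_reach = max(0, 9.7 - 6.7) = max(0, 3) = 3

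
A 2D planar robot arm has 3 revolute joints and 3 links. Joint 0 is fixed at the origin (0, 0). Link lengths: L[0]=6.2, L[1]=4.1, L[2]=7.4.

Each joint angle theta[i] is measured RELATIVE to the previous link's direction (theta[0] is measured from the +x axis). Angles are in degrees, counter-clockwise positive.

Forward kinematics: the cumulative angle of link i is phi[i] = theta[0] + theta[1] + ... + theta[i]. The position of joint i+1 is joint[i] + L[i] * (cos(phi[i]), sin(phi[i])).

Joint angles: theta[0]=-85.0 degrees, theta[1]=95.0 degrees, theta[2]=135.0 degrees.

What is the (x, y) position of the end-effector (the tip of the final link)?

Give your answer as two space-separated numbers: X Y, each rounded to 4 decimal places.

Answer: -1.4836 -1.2200

Derivation:
joint[0] = (0.0000, 0.0000)  (base)
link 0: phi[0] = -85 = -85 deg
  cos(-85 deg) = 0.0872, sin(-85 deg) = -0.9962
  joint[1] = (0.0000, 0.0000) + 6.2 * (0.0872, -0.9962) = (0.0000 + 0.5404, 0.0000 + -6.1764) = (0.5404, -6.1764)
link 1: phi[1] = -85 + 95 = 10 deg
  cos(10 deg) = 0.9848, sin(10 deg) = 0.1736
  joint[2] = (0.5404, -6.1764) + 4.1 * (0.9848, 0.1736) = (0.5404 + 4.0377, -6.1764 + 0.7120) = (4.5781, -5.4644)
link 2: phi[2] = -85 + 95 + 135 = 145 deg
  cos(145 deg) = -0.8192, sin(145 deg) = 0.5736
  joint[3] = (4.5781, -5.4644) + 7.4 * (-0.8192, 0.5736) = (4.5781 + -6.0617, -5.4644 + 4.2445) = (-1.4836, -1.2200)
End effector: (-1.4836, -1.2200)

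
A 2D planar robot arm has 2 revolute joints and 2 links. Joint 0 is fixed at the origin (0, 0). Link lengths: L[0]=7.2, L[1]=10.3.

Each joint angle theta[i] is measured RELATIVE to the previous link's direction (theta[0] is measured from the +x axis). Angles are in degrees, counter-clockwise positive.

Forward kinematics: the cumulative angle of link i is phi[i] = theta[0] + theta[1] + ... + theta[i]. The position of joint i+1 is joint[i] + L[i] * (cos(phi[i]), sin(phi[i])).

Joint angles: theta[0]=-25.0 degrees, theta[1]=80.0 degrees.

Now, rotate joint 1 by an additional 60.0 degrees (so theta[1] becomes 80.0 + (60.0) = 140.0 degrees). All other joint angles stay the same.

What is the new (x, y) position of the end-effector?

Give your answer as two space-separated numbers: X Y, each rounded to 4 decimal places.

Answer: 2.1724 6.2921

Derivation:
joint[0] = (0.0000, 0.0000)  (base)
link 0: phi[0] = -25 = -25 deg
  cos(-25 deg) = 0.9063, sin(-25 deg) = -0.4226
  joint[1] = (0.0000, 0.0000) + 7.2 * (0.9063, -0.4226) = (0.0000 + 6.5254, 0.0000 + -3.0429) = (6.5254, -3.0429)
link 1: phi[1] = -25 + 140 = 115 deg
  cos(115 deg) = -0.4226, sin(115 deg) = 0.9063
  joint[2] = (6.5254, -3.0429) + 10.3 * (-0.4226, 0.9063) = (6.5254 + -4.3530, -3.0429 + 9.3350) = (2.1724, 6.2921)
End effector: (2.1724, 6.2921)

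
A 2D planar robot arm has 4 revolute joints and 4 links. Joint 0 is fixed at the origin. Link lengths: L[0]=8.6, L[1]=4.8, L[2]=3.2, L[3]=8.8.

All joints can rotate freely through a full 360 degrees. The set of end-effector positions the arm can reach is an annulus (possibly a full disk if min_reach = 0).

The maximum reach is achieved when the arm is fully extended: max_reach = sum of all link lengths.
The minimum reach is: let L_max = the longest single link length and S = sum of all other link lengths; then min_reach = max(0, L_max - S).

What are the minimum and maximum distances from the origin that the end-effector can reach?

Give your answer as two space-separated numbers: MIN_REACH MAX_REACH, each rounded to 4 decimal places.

Answer: 0.0000 25.4000

Derivation:
Link lengths: [8.6, 4.8, 3.2, 8.8]
max_reach = 8.6 + 4.8 + 3.2 + 8.8 = 25.4
L_max = max([8.6, 4.8, 3.2, 8.8]) = 8.8
S (sum of others) = 25.4 - 8.8 = 16.6
min_reach = max(0, 8.8 - 16.6) = max(0, -7.8) = 0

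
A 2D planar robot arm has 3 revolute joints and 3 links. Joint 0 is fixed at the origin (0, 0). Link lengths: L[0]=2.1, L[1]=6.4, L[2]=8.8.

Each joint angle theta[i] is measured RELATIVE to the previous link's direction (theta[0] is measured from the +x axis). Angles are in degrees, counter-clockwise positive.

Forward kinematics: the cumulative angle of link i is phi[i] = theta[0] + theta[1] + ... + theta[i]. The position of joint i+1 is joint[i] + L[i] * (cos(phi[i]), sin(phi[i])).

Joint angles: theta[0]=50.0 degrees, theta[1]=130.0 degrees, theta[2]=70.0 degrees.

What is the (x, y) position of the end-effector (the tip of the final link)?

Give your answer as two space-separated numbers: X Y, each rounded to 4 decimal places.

joint[0] = (0.0000, 0.0000)  (base)
link 0: phi[0] = 50 = 50 deg
  cos(50 deg) = 0.6428, sin(50 deg) = 0.7660
  joint[1] = (0.0000, 0.0000) + 2.1 * (0.6428, 0.7660) = (0.0000 + 1.3499, 0.0000 + 1.6087) = (1.3499, 1.6087)
link 1: phi[1] = 50 + 130 = 180 deg
  cos(180 deg) = -1.0000, sin(180 deg) = 0.0000
  joint[2] = (1.3499, 1.6087) + 6.4 * (-1.0000, 0.0000) = (1.3499 + -6.4000, 1.6087 + 0.0000) = (-5.0501, 1.6087)
link 2: phi[2] = 50 + 130 + 70 = 250 deg
  cos(250 deg) = -0.3420, sin(250 deg) = -0.9397
  joint[3] = (-5.0501, 1.6087) + 8.8 * (-0.3420, -0.9397) = (-5.0501 + -3.0098, 1.6087 + -8.2693) = (-8.0599, -6.6606)
End effector: (-8.0599, -6.6606)

Answer: -8.0599 -6.6606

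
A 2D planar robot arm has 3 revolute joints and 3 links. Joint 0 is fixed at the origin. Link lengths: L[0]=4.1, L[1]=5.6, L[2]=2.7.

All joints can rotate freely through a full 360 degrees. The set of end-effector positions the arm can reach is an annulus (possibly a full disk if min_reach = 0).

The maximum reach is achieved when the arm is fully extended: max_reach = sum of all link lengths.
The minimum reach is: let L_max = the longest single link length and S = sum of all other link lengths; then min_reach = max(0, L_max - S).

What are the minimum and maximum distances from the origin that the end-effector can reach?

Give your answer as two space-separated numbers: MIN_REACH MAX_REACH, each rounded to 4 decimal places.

Answer: 0.0000 12.4000

Derivation:
Link lengths: [4.1, 5.6, 2.7]
max_reach = 4.1 + 5.6 + 2.7 = 12.4
L_max = max([4.1, 5.6, 2.7]) = 5.6
S (sum of others) = 12.4 - 5.6 = 6.8
min_reach = max(0, 5.6 - 6.8) = max(0, -1.2) = 0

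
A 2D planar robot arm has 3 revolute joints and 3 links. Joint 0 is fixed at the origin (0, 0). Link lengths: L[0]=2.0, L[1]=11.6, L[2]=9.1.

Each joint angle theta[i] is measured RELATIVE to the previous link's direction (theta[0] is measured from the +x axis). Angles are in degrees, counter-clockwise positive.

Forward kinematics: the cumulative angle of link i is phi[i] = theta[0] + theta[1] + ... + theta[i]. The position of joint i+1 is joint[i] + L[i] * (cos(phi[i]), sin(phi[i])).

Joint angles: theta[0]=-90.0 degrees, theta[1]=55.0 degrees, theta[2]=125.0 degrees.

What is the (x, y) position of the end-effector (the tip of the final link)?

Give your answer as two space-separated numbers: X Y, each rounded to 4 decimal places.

Answer: 9.5022 0.4465

Derivation:
joint[0] = (0.0000, 0.0000)  (base)
link 0: phi[0] = -90 = -90 deg
  cos(-90 deg) = 0.0000, sin(-90 deg) = -1.0000
  joint[1] = (0.0000, 0.0000) + 2 * (0.0000, -1.0000) = (0.0000 + 0.0000, 0.0000 + -2.0000) = (0.0000, -2.0000)
link 1: phi[1] = -90 + 55 = -35 deg
  cos(-35 deg) = 0.8192, sin(-35 deg) = -0.5736
  joint[2] = (0.0000, -2.0000) + 11.6 * (0.8192, -0.5736) = (0.0000 + 9.5022, -2.0000 + -6.6535) = (9.5022, -8.6535)
link 2: phi[2] = -90 + 55 + 125 = 90 deg
  cos(90 deg) = 0.0000, sin(90 deg) = 1.0000
  joint[3] = (9.5022, -8.6535) + 9.1 * (0.0000, 1.0000) = (9.5022 + 0.0000, -8.6535 + 9.1000) = (9.5022, 0.4465)
End effector: (9.5022, 0.4465)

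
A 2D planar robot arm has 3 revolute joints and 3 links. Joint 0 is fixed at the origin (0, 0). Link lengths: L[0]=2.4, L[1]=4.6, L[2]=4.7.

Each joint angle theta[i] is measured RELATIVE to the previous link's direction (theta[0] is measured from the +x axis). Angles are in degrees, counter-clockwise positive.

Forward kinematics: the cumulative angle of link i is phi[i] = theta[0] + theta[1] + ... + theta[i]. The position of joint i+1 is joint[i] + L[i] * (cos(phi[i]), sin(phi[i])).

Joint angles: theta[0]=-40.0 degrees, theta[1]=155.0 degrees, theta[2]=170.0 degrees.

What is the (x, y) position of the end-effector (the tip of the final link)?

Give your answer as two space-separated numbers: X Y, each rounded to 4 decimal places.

joint[0] = (0.0000, 0.0000)  (base)
link 0: phi[0] = -40 = -40 deg
  cos(-40 deg) = 0.7660, sin(-40 deg) = -0.6428
  joint[1] = (0.0000, 0.0000) + 2.4 * (0.7660, -0.6428) = (0.0000 + 1.8385, 0.0000 + -1.5427) = (1.8385, -1.5427)
link 1: phi[1] = -40 + 155 = 115 deg
  cos(115 deg) = -0.4226, sin(115 deg) = 0.9063
  joint[2] = (1.8385, -1.5427) + 4.6 * (-0.4226, 0.9063) = (1.8385 + -1.9440, -1.5427 + 4.1690) = (-0.1055, 2.6263)
link 2: phi[2] = -40 + 155 + 170 = 285 deg
  cos(285 deg) = 0.2588, sin(285 deg) = -0.9659
  joint[3] = (-0.1055, 2.6263) + 4.7 * (0.2588, -0.9659) = (-0.1055 + 1.2164, 2.6263 + -4.5399) = (1.1109, -1.9135)
End effector: (1.1109, -1.9135)

Answer: 1.1109 -1.9135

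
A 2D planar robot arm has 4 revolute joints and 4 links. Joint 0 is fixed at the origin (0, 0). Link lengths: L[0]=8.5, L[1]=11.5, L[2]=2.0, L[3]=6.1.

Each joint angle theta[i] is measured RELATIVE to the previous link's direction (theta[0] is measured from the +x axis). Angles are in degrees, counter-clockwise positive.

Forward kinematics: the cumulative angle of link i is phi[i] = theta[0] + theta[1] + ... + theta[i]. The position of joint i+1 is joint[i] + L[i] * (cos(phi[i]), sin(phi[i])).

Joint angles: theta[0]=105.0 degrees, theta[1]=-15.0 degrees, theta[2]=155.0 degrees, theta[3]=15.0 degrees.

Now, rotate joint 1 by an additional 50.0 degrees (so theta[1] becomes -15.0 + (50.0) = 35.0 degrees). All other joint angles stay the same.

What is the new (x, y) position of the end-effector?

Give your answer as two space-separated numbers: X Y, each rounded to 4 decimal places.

joint[0] = (0.0000, 0.0000)  (base)
link 0: phi[0] = 105 = 105 deg
  cos(105 deg) = -0.2588, sin(105 deg) = 0.9659
  joint[1] = (0.0000, 0.0000) + 8.5 * (-0.2588, 0.9659) = (0.0000 + -2.2000, 0.0000 + 8.2104) = (-2.2000, 8.2104)
link 1: phi[1] = 105 + 35 = 140 deg
  cos(140 deg) = -0.7660, sin(140 deg) = 0.6428
  joint[2] = (-2.2000, 8.2104) + 11.5 * (-0.7660, 0.6428) = (-2.2000 + -8.8095, 8.2104 + 7.3921) = (-11.0095, 15.6024)
link 2: phi[2] = 105 + 35 + 155 = 295 deg
  cos(295 deg) = 0.4226, sin(295 deg) = -0.9063
  joint[3] = (-11.0095, 15.6024) + 2 * (0.4226, -0.9063) = (-11.0095 + 0.8452, 15.6024 + -1.8126) = (-10.1642, 13.7898)
link 3: phi[3] = 105 + 35 + 155 + 15 = 310 deg
  cos(310 deg) = 0.6428, sin(310 deg) = -0.7660
  joint[4] = (-10.1642, 13.7898) + 6.1 * (0.6428, -0.7660) = (-10.1642 + 3.9210, 13.7898 + -4.6729) = (-6.2432, 9.1169)
End effector: (-6.2432, 9.1169)

Answer: -6.2432 9.1169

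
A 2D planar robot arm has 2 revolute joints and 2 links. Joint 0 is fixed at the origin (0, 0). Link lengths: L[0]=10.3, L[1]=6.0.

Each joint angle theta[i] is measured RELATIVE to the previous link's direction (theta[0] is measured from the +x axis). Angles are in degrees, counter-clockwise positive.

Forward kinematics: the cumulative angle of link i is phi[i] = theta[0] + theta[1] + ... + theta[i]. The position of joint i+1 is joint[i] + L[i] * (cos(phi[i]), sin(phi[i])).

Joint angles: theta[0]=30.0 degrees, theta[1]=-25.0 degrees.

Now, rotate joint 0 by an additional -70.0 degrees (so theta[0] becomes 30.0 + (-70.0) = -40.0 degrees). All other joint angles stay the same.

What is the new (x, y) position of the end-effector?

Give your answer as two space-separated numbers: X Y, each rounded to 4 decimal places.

joint[0] = (0.0000, 0.0000)  (base)
link 0: phi[0] = -40 = -40 deg
  cos(-40 deg) = 0.7660, sin(-40 deg) = -0.6428
  joint[1] = (0.0000, 0.0000) + 10.3 * (0.7660, -0.6428) = (0.0000 + 7.8903, 0.0000 + -6.6207) = (7.8903, -6.6207)
link 1: phi[1] = -40 + -25 = -65 deg
  cos(-65 deg) = 0.4226, sin(-65 deg) = -0.9063
  joint[2] = (7.8903, -6.6207) + 6 * (0.4226, -0.9063) = (7.8903 + 2.5357, -6.6207 + -5.4378) = (10.4260, -12.0586)
End effector: (10.4260, -12.0586)

Answer: 10.4260 -12.0586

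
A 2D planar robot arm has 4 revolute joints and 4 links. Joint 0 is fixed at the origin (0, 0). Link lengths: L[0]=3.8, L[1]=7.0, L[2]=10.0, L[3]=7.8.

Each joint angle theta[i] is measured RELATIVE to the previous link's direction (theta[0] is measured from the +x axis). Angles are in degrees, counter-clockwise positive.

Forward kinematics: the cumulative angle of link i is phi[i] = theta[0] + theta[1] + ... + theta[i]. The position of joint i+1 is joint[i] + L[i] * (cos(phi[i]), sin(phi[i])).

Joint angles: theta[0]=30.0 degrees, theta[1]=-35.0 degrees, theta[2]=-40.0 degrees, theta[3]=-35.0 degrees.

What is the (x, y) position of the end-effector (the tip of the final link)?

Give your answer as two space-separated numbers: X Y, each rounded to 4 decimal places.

joint[0] = (0.0000, 0.0000)  (base)
link 0: phi[0] = 30 = 30 deg
  cos(30 deg) = 0.8660, sin(30 deg) = 0.5000
  joint[1] = (0.0000, 0.0000) + 3.8 * (0.8660, 0.5000) = (0.0000 + 3.2909, 0.0000 + 1.9000) = (3.2909, 1.9000)
link 1: phi[1] = 30 + -35 = -5 deg
  cos(-5 deg) = 0.9962, sin(-5 deg) = -0.0872
  joint[2] = (3.2909, 1.9000) + 7 * (0.9962, -0.0872) = (3.2909 + 6.9734, 1.9000 + -0.6101) = (10.2643, 1.2899)
link 2: phi[2] = 30 + -35 + -40 = -45 deg
  cos(-45 deg) = 0.7071, sin(-45 deg) = -0.7071
  joint[3] = (10.2643, 1.2899) + 10 * (0.7071, -0.7071) = (10.2643 + 7.0711, 1.2899 + -7.0711) = (17.3353, -5.7812)
link 3: phi[3] = 30 + -35 + -40 + -35 = -80 deg
  cos(-80 deg) = 0.1736, sin(-80 deg) = -0.9848
  joint[4] = (17.3353, -5.7812) + 7.8 * (0.1736, -0.9848) = (17.3353 + 1.3545, -5.7812 + -7.6815) = (18.6898, -13.4627)
End effector: (18.6898, -13.4627)

Answer: 18.6898 -13.4627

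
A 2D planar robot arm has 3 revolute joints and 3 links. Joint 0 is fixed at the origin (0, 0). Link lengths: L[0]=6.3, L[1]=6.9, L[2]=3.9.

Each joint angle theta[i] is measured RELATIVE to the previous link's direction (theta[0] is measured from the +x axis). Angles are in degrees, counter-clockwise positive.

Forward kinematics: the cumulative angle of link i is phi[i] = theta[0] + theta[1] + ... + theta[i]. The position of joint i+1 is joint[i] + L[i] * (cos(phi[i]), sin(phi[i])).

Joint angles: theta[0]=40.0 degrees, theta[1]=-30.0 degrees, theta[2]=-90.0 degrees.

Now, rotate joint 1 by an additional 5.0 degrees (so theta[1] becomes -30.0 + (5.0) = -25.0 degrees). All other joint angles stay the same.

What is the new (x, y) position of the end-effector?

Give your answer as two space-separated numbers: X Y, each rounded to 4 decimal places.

Answer: 12.5004 2.0683

Derivation:
joint[0] = (0.0000, 0.0000)  (base)
link 0: phi[0] = 40 = 40 deg
  cos(40 deg) = 0.7660, sin(40 deg) = 0.6428
  joint[1] = (0.0000, 0.0000) + 6.3 * (0.7660, 0.6428) = (0.0000 + 4.8261, 0.0000 + 4.0496) = (4.8261, 4.0496)
link 1: phi[1] = 40 + -25 = 15 deg
  cos(15 deg) = 0.9659, sin(15 deg) = 0.2588
  joint[2] = (4.8261, 4.0496) + 6.9 * (0.9659, 0.2588) = (4.8261 + 6.6649, 4.0496 + 1.7859) = (11.4910, 5.8354)
link 2: phi[2] = 40 + -25 + -90 = -75 deg
  cos(-75 deg) = 0.2588, sin(-75 deg) = -0.9659
  joint[3] = (11.4910, 5.8354) + 3.9 * (0.2588, -0.9659) = (11.4910 + 1.0094, 5.8354 + -3.7671) = (12.5004, 2.0683)
End effector: (12.5004, 2.0683)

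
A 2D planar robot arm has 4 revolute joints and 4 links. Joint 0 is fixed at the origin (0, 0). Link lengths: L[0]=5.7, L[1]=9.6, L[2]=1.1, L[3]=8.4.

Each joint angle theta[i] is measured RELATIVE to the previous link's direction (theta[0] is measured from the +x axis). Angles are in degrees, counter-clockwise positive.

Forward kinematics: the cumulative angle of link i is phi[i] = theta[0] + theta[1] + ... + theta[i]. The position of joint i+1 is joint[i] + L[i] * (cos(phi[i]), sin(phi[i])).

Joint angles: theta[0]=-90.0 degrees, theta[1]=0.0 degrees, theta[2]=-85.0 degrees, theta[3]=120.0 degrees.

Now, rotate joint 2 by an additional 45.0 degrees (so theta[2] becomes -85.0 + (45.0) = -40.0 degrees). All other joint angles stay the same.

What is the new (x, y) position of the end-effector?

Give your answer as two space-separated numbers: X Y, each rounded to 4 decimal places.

Answer: 7.5653 -17.6013

Derivation:
joint[0] = (0.0000, 0.0000)  (base)
link 0: phi[0] = -90 = -90 deg
  cos(-90 deg) = 0.0000, sin(-90 deg) = -1.0000
  joint[1] = (0.0000, 0.0000) + 5.7 * (0.0000, -1.0000) = (0.0000 + 0.0000, 0.0000 + -5.7000) = (0.0000, -5.7000)
link 1: phi[1] = -90 + 0 = -90 deg
  cos(-90 deg) = 0.0000, sin(-90 deg) = -1.0000
  joint[2] = (0.0000, -5.7000) + 9.6 * (0.0000, -1.0000) = (0.0000 + 0.0000, -5.7000 + -9.6000) = (0.0000, -15.3000)
link 2: phi[2] = -90 + 0 + -40 = -130 deg
  cos(-130 deg) = -0.6428, sin(-130 deg) = -0.7660
  joint[3] = (0.0000, -15.3000) + 1.1 * (-0.6428, -0.7660) = (0.0000 + -0.7071, -15.3000 + -0.8426) = (-0.7071, -16.1426)
link 3: phi[3] = -90 + 0 + -40 + 120 = -10 deg
  cos(-10 deg) = 0.9848, sin(-10 deg) = -0.1736
  joint[4] = (-0.7071, -16.1426) + 8.4 * (0.9848, -0.1736) = (-0.7071 + 8.2724, -16.1426 + -1.4586) = (7.5653, -17.6013)
End effector: (7.5653, -17.6013)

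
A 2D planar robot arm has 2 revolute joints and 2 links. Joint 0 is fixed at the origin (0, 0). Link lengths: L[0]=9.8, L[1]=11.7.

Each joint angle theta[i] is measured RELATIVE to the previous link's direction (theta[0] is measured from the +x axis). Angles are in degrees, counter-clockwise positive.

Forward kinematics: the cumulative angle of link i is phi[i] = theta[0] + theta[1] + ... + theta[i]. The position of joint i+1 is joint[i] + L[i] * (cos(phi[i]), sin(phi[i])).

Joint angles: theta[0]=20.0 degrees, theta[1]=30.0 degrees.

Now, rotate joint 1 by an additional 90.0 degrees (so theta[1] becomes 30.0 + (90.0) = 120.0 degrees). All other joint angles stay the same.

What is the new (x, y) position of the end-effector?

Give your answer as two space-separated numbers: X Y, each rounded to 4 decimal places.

Answer: 0.2463 10.8724

Derivation:
joint[0] = (0.0000, 0.0000)  (base)
link 0: phi[0] = 20 = 20 deg
  cos(20 deg) = 0.9397, sin(20 deg) = 0.3420
  joint[1] = (0.0000, 0.0000) + 9.8 * (0.9397, 0.3420) = (0.0000 + 9.2090, 0.0000 + 3.3518) = (9.2090, 3.3518)
link 1: phi[1] = 20 + 120 = 140 deg
  cos(140 deg) = -0.7660, sin(140 deg) = 0.6428
  joint[2] = (9.2090, 3.3518) + 11.7 * (-0.7660, 0.6428) = (9.2090 + -8.9627, 3.3518 + 7.5206) = (0.2463, 10.8724)
End effector: (0.2463, 10.8724)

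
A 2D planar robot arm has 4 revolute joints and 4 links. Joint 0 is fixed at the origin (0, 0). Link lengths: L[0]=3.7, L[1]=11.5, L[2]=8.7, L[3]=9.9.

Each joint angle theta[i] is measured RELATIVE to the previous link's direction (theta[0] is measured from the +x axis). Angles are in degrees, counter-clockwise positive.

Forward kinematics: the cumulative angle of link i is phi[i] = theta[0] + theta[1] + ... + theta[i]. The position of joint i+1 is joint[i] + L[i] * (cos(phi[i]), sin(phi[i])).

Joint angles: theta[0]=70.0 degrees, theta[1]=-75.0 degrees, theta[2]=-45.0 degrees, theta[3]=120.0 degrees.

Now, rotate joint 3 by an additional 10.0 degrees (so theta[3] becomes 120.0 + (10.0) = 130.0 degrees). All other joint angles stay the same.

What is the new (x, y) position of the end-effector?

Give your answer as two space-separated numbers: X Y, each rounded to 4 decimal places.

joint[0] = (0.0000, 0.0000)  (base)
link 0: phi[0] = 70 = 70 deg
  cos(70 deg) = 0.3420, sin(70 deg) = 0.9397
  joint[1] = (0.0000, 0.0000) + 3.7 * (0.3420, 0.9397) = (0.0000 + 1.2655, 0.0000 + 3.4769) = (1.2655, 3.4769)
link 1: phi[1] = 70 + -75 = -5 deg
  cos(-5 deg) = 0.9962, sin(-5 deg) = -0.0872
  joint[2] = (1.2655, 3.4769) + 11.5 * (0.9962, -0.0872) = (1.2655 + 11.4562, 3.4769 + -1.0023) = (12.7217, 2.4746)
link 2: phi[2] = 70 + -75 + -45 = -50 deg
  cos(-50 deg) = 0.6428, sin(-50 deg) = -0.7660
  joint[3] = (12.7217, 2.4746) + 8.7 * (0.6428, -0.7660) = (12.7217 + 5.5923, 2.4746 + -6.6646) = (18.3140, -4.1900)
link 3: phi[3] = 70 + -75 + -45 + 130 = 80 deg
  cos(80 deg) = 0.1736, sin(80 deg) = 0.9848
  joint[4] = (18.3140, -4.1900) + 9.9 * (0.1736, 0.9848) = (18.3140 + 1.7191, -4.1900 + 9.7496) = (20.0331, 5.5596)
End effector: (20.0331, 5.5596)

Answer: 20.0331 5.5596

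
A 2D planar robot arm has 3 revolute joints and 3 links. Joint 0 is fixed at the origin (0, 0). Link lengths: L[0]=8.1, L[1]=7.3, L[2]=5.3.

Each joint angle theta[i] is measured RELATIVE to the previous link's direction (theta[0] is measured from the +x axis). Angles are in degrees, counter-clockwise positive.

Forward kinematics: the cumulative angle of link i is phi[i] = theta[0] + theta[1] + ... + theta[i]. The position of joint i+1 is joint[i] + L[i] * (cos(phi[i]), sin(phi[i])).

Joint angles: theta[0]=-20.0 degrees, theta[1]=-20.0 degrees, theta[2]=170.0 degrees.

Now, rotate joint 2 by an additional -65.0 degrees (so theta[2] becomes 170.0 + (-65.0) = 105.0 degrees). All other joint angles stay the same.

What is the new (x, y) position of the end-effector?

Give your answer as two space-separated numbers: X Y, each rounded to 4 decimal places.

joint[0] = (0.0000, 0.0000)  (base)
link 0: phi[0] = -20 = -20 deg
  cos(-20 deg) = 0.9397, sin(-20 deg) = -0.3420
  joint[1] = (0.0000, 0.0000) + 8.1 * (0.9397, -0.3420) = (0.0000 + 7.6115, 0.0000 + -2.7704) = (7.6115, -2.7704)
link 1: phi[1] = -20 + -20 = -40 deg
  cos(-40 deg) = 0.7660, sin(-40 deg) = -0.6428
  joint[2] = (7.6115, -2.7704) + 7.3 * (0.7660, -0.6428) = (7.6115 + 5.5921, -2.7704 + -4.6923) = (13.2036, -7.4627)
link 2: phi[2] = -20 + -20 + 105 = 65 deg
  cos(65 deg) = 0.4226, sin(65 deg) = 0.9063
  joint[3] = (13.2036, -7.4627) + 5.3 * (0.4226, 0.9063) = (13.2036 + 2.2399, -7.4627 + 4.8034) = (15.4435, -2.6593)
End effector: (15.4435, -2.6593)

Answer: 15.4435 -2.6593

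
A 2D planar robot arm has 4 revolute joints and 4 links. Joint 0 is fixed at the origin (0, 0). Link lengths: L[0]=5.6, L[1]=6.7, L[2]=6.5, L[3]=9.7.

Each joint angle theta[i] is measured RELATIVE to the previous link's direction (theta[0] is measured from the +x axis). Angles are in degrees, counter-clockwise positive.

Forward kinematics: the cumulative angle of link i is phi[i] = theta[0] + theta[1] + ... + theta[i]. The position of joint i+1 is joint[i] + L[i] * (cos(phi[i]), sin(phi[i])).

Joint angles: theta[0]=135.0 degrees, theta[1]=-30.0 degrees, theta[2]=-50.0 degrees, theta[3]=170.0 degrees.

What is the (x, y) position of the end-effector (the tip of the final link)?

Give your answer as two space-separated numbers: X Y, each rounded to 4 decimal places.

joint[0] = (0.0000, 0.0000)  (base)
link 0: phi[0] = 135 = 135 deg
  cos(135 deg) = -0.7071, sin(135 deg) = 0.7071
  joint[1] = (0.0000, 0.0000) + 5.6 * (-0.7071, 0.7071) = (0.0000 + -3.9598, 0.0000 + 3.9598) = (-3.9598, 3.9598)
link 1: phi[1] = 135 + -30 = 105 deg
  cos(105 deg) = -0.2588, sin(105 deg) = 0.9659
  joint[2] = (-3.9598, 3.9598) + 6.7 * (-0.2588, 0.9659) = (-3.9598 + -1.7341, 3.9598 + 6.4717) = (-5.6939, 10.4315)
link 2: phi[2] = 135 + -30 + -50 = 55 deg
  cos(55 deg) = 0.5736, sin(55 deg) = 0.8192
  joint[3] = (-5.6939, 10.4315) + 6.5 * (0.5736, 0.8192) = (-5.6939 + 3.7282, 10.4315 + 5.3245) = (-1.9656, 15.7560)
link 3: phi[3] = 135 + -30 + -50 + 170 = 225 deg
  cos(225 deg) = -0.7071, sin(225 deg) = -0.7071
  joint[4] = (-1.9656, 15.7560) + 9.7 * (-0.7071, -0.7071) = (-1.9656 + -6.8589, 15.7560 + -6.8589) = (-8.8246, 8.8971)
End effector: (-8.8246, 8.8971)

Answer: -8.8246 8.8971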